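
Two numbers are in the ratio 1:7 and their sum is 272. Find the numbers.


Let A = 1k, B = 7k.
1k + 7k = 272
8k = 272 → k = 272/8 = 34
A = 1×34 = 34, B = 7×34 = 238
= A = 34, B = 238

A = 34, B = 238


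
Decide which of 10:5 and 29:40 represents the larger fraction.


10/5 = 2.0000
29/40 = 0.7250
2.0000 > 0.7250, so 10:5 is greater
= 10:5

10:5


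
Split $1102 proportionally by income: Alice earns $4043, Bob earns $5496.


Total income = 4043 + 5496 = $9539
Alice: $1102 × 4043/9539 = $467.07
Bob: $1102 × 5496/9539 = $634.93
= Alice: $467.07, Bob: $634.93

Alice: $467.07, Bob: $634.93


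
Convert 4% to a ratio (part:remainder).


4% means 4 parts out of 100; remainder = 96
Part : remainder = 4:96
GCD = 4
= 1:24

1:24


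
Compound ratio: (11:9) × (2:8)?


Compound ratio = (11×2) : (9×8)
= 22:72
GCD = 2
= 11:36

11:36


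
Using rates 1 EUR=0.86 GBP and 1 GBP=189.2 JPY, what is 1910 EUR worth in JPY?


Step 1: 1910 EUR × 0.86 = 1642.60 GBP
Step 2: 1642.60 GBP × 189.2 = 310779.92 JPY
Implied rate EUR→JPY = 0.86 × 189.2 = 162.7120
= 310779.92 JPY

310779.92 JPY


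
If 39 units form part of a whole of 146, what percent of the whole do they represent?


Percentage = (part / whole) × 100
= (39 / 146) × 100
≈ 26.71%

26.71%


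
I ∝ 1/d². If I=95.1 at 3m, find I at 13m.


I₁d₁² = I₂d₂²
I₂ = I₁ × (d₁/d₂)²
= 95.1 × (3/13)²
= 95.1 × 9/169
= 855.9/169
≈ 5.0645

5.0645


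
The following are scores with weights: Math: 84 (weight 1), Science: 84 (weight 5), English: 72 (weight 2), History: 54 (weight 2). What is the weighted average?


Numerator = 84×1 + 84×5 + 72×2 + 54×2
= 84 + 420 + 144 + 108
= 756
Total weight = 10
Weighted avg = 756/10
= 75.60

75.60


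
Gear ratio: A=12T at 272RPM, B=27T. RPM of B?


Gear ratio = 12:27 = 4:9
RPM_B = RPM_A × (teeth_A / teeth_B)
= 272 × (12/27)
= 120.9 RPM

120.9 RPM


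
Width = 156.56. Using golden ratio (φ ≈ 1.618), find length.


φ = (1 + √5) / 2 ≈ 1.618
Length = width × φ = 156.56 × 1.618 = 253.31408
≈ 253.31

253.31


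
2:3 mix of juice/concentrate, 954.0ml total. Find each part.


Total parts = 2 + 3 = 5
juice: 954.0 × 2/5 = 381.6ml
concentrate: 954.0 × 3/5 = 572.4ml
= 381.6ml and 572.4ml

381.6ml and 572.4ml


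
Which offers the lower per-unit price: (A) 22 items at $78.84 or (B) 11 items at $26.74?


Deal A: $78.84/22 = $3.5836/unit
Deal B: $26.74/11 = $2.4309/unit
B is cheaper per unit
= Deal B

Deal B


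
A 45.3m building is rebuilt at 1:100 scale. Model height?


Model size = real / scale
= 45.3 / 100
= 0.4530 m

0.4530 m


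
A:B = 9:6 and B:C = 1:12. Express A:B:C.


Match B: multiply A:B by 1 → 9:6
Multiply B:C by 6 → 6:72
Combined: 9:6:72
GCD = 3
= 3:2:24

3:2:24


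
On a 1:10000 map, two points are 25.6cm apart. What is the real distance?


Real distance = map distance × scale
= 25.6cm × 10000
= 256000 cm = 2560.0 m
= 2.560 km

2.560 km


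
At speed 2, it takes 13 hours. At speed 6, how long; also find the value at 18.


Inverse proportion: x × y = constant
k = 2 × 13 = 26
At x=6: k/6 = 4.33
At x=18: k/18 = 1.44
= 4.33 and 1.44

4.33 and 1.44


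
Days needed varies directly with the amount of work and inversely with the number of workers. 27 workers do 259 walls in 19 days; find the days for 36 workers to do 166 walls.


Days ∝ work / workers, so d₂ = d₁ × (m₁/m₂) × (w₂/w₁)
Workers factor (inverse): 27/36 = 0.7500
Work factor (direct): 166/259 ≈ 0.6409
d₂ = 19 × 27/36 × 166/259 = (19 × 27 × 166) / (36 × 259) = 85158/9324
≈ 9.13 days

9.13 days


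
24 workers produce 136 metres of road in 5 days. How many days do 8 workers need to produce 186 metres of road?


Days ∝ work / workers, so d₂ = d₁ × (m₁/m₂) × (w₂/w₁)
Workers factor (inverse): 24/8 = 3.0000
Work factor (direct): 186/136 ≈ 1.3676
d₂ = 5 × 24/8 × 186/136 = (5 × 24 × 186) / (8 × 136) = 22320/1088
≈ 20.51 days

20.51 days


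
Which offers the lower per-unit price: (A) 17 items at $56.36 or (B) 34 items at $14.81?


Deal A: $56.36/17 = $3.3153/unit
Deal B: $14.81/34 = $0.4356/unit
B is cheaper per unit
= Deal B

Deal B


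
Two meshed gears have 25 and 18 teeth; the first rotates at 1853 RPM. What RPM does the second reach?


Gear ratio = 25:18 = 25:18
RPM_B = RPM_A × (teeth_A / teeth_B)
= 1853 × (25/18)
= 2573.6 RPM

2573.6 RPM


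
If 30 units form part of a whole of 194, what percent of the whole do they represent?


Percentage = (part / whole) × 100
= (30 / 194) × 100
≈ 15.46%

15.46%


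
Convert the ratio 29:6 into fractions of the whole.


Total parts = 29 + 6 = 35
First part: 29/35 = 29/35
Second part: 6/35 = 6/35
= 29/35 and 6/35

29/35 and 6/35


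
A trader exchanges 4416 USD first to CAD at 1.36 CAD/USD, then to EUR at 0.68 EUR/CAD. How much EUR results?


Step 1: 4416 USD × 1.36 = 6005.76 CAD
Step 2: 6005.76 CAD × 0.68 = 4083.92 EUR
Implied rate USD→EUR = 1.36 × 0.68 = 0.9248
= 4083.92 EUR

4083.92 EUR


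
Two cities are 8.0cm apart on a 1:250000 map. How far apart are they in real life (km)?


Real distance = map distance × scale
= 8.0cm × 250000
= 2000000 cm = 20000.0 m
= 20.000 km

20.000 km


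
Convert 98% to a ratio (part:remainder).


98% means 98 parts out of 100; remainder = 2
Part : remainder = 98:2
GCD = 2
= 49:1

49:1


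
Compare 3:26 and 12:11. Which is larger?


3/26 = 0.1154
12/11 = 1.0909
0.1154 < 1.0909, so 3:26 is less
= 12:11

12:11


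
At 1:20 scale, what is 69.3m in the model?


Model size = real / scale
= 69.3 / 20
= 3.4650 m

3.4650 m


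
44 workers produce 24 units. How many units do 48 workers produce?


Direct proportion: y/x = constant
k = 24/44 ≈ 0.5455
y₂ = k × 48 = 24 × 48 / 44 = 1152/44
≈ 26.18

26.18


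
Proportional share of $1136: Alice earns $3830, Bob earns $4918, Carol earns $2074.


Total income = 3830 + 4918 + 2074 = $10822
Alice: $1136 × 3830/10822 = $402.04
Bob: $1136 × 4918/10822 = $516.25
Carol: $1136 × 2074/10822 = $217.71
= Alice: $402.04, Bob: $516.25, Carol: $217.71

Alice: $402.04, Bob: $516.25, Carol: $217.71


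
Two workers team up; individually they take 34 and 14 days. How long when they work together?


Rate of A = 1/34 per day
Rate of B = 1/14 per day
Combined rate = 1/34 + 1/14 = 48/476 ≈ 0.1008 per day
Days = 1 / combined rate = 476/48
≈ 9.92 days

9.92 days


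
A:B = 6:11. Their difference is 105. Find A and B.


Let A = 6k, B = 11k.
11k - 6k = 105
5k = 105 → k = 105/5 = 21
A = 6×21 = 126, B = 11×21 = 231
= A = 126, B = 231

A = 126, B = 231


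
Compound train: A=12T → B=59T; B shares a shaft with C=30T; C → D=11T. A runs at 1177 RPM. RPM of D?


Stage 1: RPM_B = RPM_A × t_A/t_B = 1177 × 12/59 = 14124/59 ≈ 239.39
B and C share a shaft → RPM_C = RPM_B
Stage 2: RPM_D = RPM_C × t_C/t_D = RPM_A × (t_A×t_C)/(t_B×t_D)
Overall ratio = (12×30)/(59×11) = 360/649
RPM_D = 1177 × 360/649 = 423720/649
≈ 652.88 RPM

652.88 RPM


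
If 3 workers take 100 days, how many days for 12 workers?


Inverse proportion: x × y = constant
k = 3 × 100 = 300
y₂ = k / 12 = 300 / 12
= 25.00

25.00


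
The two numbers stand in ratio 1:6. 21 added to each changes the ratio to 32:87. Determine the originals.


Let A = 1k, B = 6k.
(1k + 21) / (6k + 21) = 32/87
Cross-multiply: 87(1k + 21) = 32(6k + 21)
87k + 1827 = 192k + 672
87k - 192k = 672 - 1827
-105k = -1155
k = -1155/-105 = 11
A = 1×11 = 11, B = 6×11 = 66
= A = 11, B = 66

A = 11, B = 66


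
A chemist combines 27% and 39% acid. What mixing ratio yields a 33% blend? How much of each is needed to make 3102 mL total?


Let x parts of 27% mix with y parts of 39%.
27x + 39y = 33(x + y)
27x + 39y = 33x + 33y
x(27 - 33) = y(33 - 39)
x/y = (39 - 33)/(33 - 27) = 6/6
Simplify: 1:1
Total parts = 2; one part = 3102/2 = 1551.00 mL
27% solution: 1×1551.00 = 1551.00 mL
39% solution: 1×1551.00 = 1551.00 mL
= ratio 1:1; 1551.00 mL and 1551.00 mL

ratio 1:1; 1551.00 mL and 1551.00 mL


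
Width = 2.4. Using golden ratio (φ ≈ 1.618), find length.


φ = (1 + √5) / 2 ≈ 1.618
Length = width × φ = 2.4 × 1.618 = 3.8832
≈ 3.88

3.88


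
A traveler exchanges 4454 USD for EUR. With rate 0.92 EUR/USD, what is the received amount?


Amount × rate = 4454 × 0.92
= 4097.68 EUR

4097.68 EUR


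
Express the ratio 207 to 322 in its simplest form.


GCD(207, 322) = 23
207/23 : 322/23
= 9:14

9:14


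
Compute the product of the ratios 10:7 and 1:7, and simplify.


Compound ratio = (10×1) : (7×7)
= 10:49
GCD = 1
= 10:49

10:49


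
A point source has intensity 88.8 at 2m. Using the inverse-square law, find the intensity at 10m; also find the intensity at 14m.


I₁d₁² = I₂d₂²
I at 10m = 88.8 × (2/10)² = 88.8 × 4/100 = 355.2/100 = 3.5520
I at 14m = 88.8 × (2/14)² = 88.8 × 4/196 = 355.2/196 ≈ 1.8122
= 3.5520 and 1.8122

3.5520 and 1.8122


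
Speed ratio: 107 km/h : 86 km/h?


Ratio = 107:86
GCD = 1
Simplified = 107:86
Time ratio (same distance) = 86:107
Speed ratio = 107:86

107:86


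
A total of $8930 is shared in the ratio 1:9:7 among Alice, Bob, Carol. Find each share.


Total parts = 1 + 9 + 7 = 17
Alice: 8930 × 1/17 = 525.29
Bob: 8930 × 9/17 = 4727.65
Carol: 8930 × 7/17 = 3677.06
= Alice: $525.29, Bob: $4727.65, Carol: $3677.06

Alice: $525.29, Bob: $4727.65, Carol: $3677.06


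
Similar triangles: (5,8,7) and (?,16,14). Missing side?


Scale factor = 16/8 = 2
Missing side = 5 × 2
= 10.0

10.0


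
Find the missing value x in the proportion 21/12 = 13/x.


Cross multiply: 21 × x = 12 × 13
21x = 156
x = 156 / 21
= 7.43

7.43


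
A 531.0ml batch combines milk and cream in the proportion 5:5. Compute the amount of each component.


Total parts = 5 + 5 = 10
milk: 531.0 × 5/10 = 265.5ml
cream: 531.0 × 5/10 = 265.5ml
= 265.5ml and 265.5ml

265.5ml and 265.5ml


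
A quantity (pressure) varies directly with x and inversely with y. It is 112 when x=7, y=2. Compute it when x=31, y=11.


z = k·x/y
Solve for k using the known point: k = z·y/x = 112×2/7 = 224/7 = 32.0000
Now evaluate at x=31, y=11:
z = k × 31 / 11 = (224 × 31) / (7 × 11) = 6944/77
≈ 90.1818

90.1818


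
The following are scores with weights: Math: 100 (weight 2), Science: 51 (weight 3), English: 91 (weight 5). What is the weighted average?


Numerator = 100×2 + 51×3 + 91×5
= 200 + 153 + 455
= 808
Total weight = 10
Weighted avg = 808/10
= 80.80

80.80


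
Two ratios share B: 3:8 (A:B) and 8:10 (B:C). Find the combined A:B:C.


Match B: multiply A:B by 8 → 24:64
Multiply B:C by 8 → 64:80
Combined: 24:64:80
GCD = 8
= 3:8:10

3:8:10


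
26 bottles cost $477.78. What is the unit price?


Unit rate = total / quantity
= 477.78 / 26
= $18.38 per unit

$18.38 per unit


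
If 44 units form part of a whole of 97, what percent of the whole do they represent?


Percentage = (part / whole) × 100
= (44 / 97) × 100
≈ 45.36%

45.36%


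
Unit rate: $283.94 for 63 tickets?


Unit rate = total / quantity
= 283.94 / 63
= $4.51 per unit

$4.51 per unit


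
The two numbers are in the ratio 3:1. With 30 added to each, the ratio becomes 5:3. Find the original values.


Let A = 3k, B = 1k.
(3k + 30) / (1k + 30) = 5/3
Cross-multiply: 3(3k + 30) = 5(1k + 30)
9k + 90 = 5k + 150
9k - 5k = 150 - 90
4k = 60
k = 60/4 = 15
A = 3×15 = 45, B = 1×15 = 15
= A = 45, B = 15

A = 45, B = 15


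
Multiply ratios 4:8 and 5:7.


Compound ratio = (4×5) : (8×7)
= 20:56
GCD = 4
= 5:14

5:14


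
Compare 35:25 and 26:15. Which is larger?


35/25 = 1.4000
26/15 = 1.7333
1.4000 < 1.7333, so 35:25 is less
= 26:15

26:15


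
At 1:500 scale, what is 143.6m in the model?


Model size = real / scale
= 143.6 / 500
= 0.2872 m

0.2872 m


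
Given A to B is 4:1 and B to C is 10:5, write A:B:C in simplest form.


Match B: multiply A:B by 10 → 40:10
Multiply B:C by 1 → 10:5
Combined: 40:10:5
GCD = 5
= 8:2:1

8:2:1


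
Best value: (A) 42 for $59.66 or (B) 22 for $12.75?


Deal A: $59.66/42 = $1.4205/unit
Deal B: $12.75/22 = $0.5795/unit
B is cheaper per unit
= Deal B

Deal B


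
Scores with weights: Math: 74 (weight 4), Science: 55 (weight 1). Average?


Numerator = 74×4 + 55×1
= 296 + 55
= 351
Total weight = 5
Weighted avg = 351/5
= 70.20

70.20


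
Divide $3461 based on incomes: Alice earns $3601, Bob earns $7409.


Total income = 3601 + 7409 = $11010
Alice: $3461 × 3601/11010 = $1131.98
Bob: $3461 × 7409/11010 = $2329.02
= Alice: $1131.98, Bob: $2329.02

Alice: $1131.98, Bob: $2329.02


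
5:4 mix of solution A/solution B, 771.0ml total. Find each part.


Total parts = 5 + 4 = 9
solution A: 771.0 × 5/9 = 428.3ml
solution B: 771.0 × 4/9 = 342.7ml
= 428.3ml and 342.7ml

428.3ml and 342.7ml


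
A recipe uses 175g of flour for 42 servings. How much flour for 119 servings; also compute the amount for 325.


Direct proportion: y/x = constant
k = 175/42 ≈ 4.1667
y at x=119: k × 119 = 175 × 119 / 42 = 20825/42 ≈ 495.83
y at x=325: k × 325 = 175 × 325 / 42 = 56875/42 ≈ 1354.17
= 495.83 and 1354.17

495.83 and 1354.17


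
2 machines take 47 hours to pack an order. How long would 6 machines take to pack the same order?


Inverse proportion: x × y = constant
k = 2 × 47 = 94
y₂ = k / 6 = 94 / 6
= 15.67

15.67


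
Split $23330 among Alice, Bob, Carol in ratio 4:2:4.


Total parts = 4 + 2 + 4 = 10
Alice: 23330 × 4/10 = 9332.00
Bob: 23330 × 2/10 = 4666.00
Carol: 23330 × 4/10 = 9332.00
= Alice: $9332.00, Bob: $4666.00, Carol: $9332.00

Alice: $9332.00, Bob: $4666.00, Carol: $9332.00


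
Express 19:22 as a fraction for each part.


Total parts = 19 + 22 = 41
First part: 19/41 = 19/41
Second part: 22/41 = 22/41
= 19/41 and 22/41

19/41 and 22/41


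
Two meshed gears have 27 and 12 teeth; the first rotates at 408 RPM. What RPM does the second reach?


Gear ratio = 27:12 = 9:4
RPM_B = RPM_A × (teeth_A / teeth_B)
= 408 × (27/12)
= 918.0 RPM

918.0 RPM


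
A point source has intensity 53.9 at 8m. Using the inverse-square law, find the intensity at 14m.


I₁d₁² = I₂d₂²
I₂ = I₁ × (d₁/d₂)²
= 53.9 × (8/14)²
= 53.9 × 64/196
= 3449.6/196
= 17.6000

17.6000


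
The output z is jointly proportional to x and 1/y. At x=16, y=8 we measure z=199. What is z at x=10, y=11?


z = k·x/y
Solve for k using the known point: k = z·y/x = 199×8/16 = 1592/16 = 99.5000
Now evaluate at x=10, y=11:
z = k × 10 / 11 = (1592 × 10) / (16 × 11) = 15920/176
≈ 90.4545

90.4545


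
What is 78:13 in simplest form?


GCD(78, 13) = 13
78/13 : 13/13
= 6:1

6:1


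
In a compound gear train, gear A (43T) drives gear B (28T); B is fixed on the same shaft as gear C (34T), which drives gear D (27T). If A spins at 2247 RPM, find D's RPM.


Stage 1: RPM_B = RPM_A × t_A/t_B = 2247 × 43/28 = 96621/28 = 3450.75
B and C share a shaft → RPM_C = RPM_B
Stage 2: RPM_D = RPM_C × t_C/t_D = RPM_A × (t_A×t_C)/(t_B×t_D)
Overall ratio = (43×34)/(28×27) = 1462/756
RPM_D = 2247 × 1462/756 = 3285114/756
≈ 4345.39 RPM

4345.39 RPM


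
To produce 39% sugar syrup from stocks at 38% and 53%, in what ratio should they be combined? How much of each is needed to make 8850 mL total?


Let x parts of 38% mix with y parts of 53%.
38x + 53y = 39(x + y)
38x + 53y = 39x + 39y
x(38 - 39) = y(39 - 53)
x/y = (53 - 39)/(39 - 38) = 14/1
Simplify: 14:1
Total parts = 15; one part = 8850/15 = 590.00 mL
38% solution: 14×590.00 = 8260.00 mL
53% solution: 1×590.00 = 590.00 mL
= ratio 14:1; 8260.00 mL and 590.00 mL

ratio 14:1; 8260.00 mL and 590.00 mL


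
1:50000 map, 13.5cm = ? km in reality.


Real distance = map distance × scale
= 13.5cm × 50000
= 675000 cm = 6750.0 m
= 6.750 km

6.750 km


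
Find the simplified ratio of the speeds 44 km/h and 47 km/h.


Ratio = 44:47
GCD = 1
Simplified = 44:47
Time ratio (same distance) = 47:44
Speed ratio = 44:47

44:47


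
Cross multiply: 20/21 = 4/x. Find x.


Cross multiply: 20 × x = 21 × 4
20x = 84
x = 84 / 20
= 4.20

4.20


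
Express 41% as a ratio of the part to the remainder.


41% means 41 parts out of 100; remainder = 59
Part : remainder = 41:59
GCD = 1
= 41:59

41:59


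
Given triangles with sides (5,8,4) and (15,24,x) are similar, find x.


Scale factor = 15/5 = 3
Missing side = 4 × 3
= 12.0

12.0


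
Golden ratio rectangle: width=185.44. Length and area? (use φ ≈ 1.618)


φ = (1 + √5) / 2 ≈ 1.618
Length = width × φ = 185.44 × 1.618 = 300.04192
≈ 300.04
Area = width × length = 185.44 × 300.04192 = 55639.7736448 ≈ 55639.77
= Length: 300.04, Area: 55639.77

Length: 300.04, Area: 55639.77


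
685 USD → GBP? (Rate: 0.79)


Amount × rate = 685 × 0.79
= 541.15 GBP

541.15 GBP


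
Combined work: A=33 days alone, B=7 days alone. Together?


Rate of A = 1/33 per day
Rate of B = 1/7 per day
Combined rate = 1/33 + 1/7 = 40/231 ≈ 0.1732 per day
Days = 1 / combined rate = 231/40
≈ 5.78 days

5.78 days


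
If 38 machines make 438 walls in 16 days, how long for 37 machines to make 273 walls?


Days ∝ work / workers, so d₂ = d₁ × (m₁/m₂) × (w₂/w₁)
Workers factor (inverse): 38/37 ≈ 1.0270
Work factor (direct): 273/438 ≈ 0.6233
d₂ = 16 × 38/37 × 273/438 = (16 × 38 × 273) / (37 × 438) = 165984/16206
≈ 10.24 days

10.24 days


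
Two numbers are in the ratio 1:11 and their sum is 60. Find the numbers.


Let A = 1k, B = 11k.
1k + 11k = 60
12k = 60 → k = 60/12 = 5
A = 1×5 = 5, B = 11×5 = 55
= A = 5, B = 55

A = 5, B = 55


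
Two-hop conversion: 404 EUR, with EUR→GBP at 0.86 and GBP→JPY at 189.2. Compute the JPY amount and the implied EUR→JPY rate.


Step 1: 404 EUR × 0.86 = 347.44 GBP
Step 2: 347.44 GBP × 189.2 = 65735.65 JPY
Implied rate EUR→JPY = 0.86 × 189.2 = 162.7120
= 65735.65 JPY; implied rate 162.7120 JPY/EUR

65735.65 JPY; implied rate 162.7120 JPY/EUR


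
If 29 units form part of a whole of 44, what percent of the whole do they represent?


Percentage = (part / whole) × 100
= (29 / 44) × 100
≈ 65.91%

65.91%


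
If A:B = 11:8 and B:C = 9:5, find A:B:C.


Match B: multiply A:B by 9 → 99:72
Multiply B:C by 8 → 72:40
Combined: 99:72:40
GCD = 1
= 99:72:40

99:72:40


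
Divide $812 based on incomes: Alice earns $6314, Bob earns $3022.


Total income = 6314 + 3022 = $9336
Alice: $812 × 6314/9336 = $549.16
Bob: $812 × 3022/9336 = $262.84
= Alice: $549.16, Bob: $262.84

Alice: $549.16, Bob: $262.84


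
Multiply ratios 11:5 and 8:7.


Compound ratio = (11×8) : (5×7)
= 88:35
GCD = 1
= 88:35

88:35


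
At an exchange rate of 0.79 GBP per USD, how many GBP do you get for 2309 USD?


Amount × rate = 2309 × 0.79
= 1824.11 GBP

1824.11 GBP


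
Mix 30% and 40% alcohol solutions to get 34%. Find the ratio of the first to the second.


Let x parts of 30% mix with y parts of 40%.
30x + 40y = 34(x + y)
30x + 40y = 34x + 34y
x(30 - 34) = y(34 - 40)
x/y = (40 - 34)/(34 - 30) = 6/4
Simplify: 3:2
= 3:2

3:2


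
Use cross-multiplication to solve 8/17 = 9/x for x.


Cross multiply: 8 × x = 17 × 9
8x = 153
x = 153 / 8
= 19.13

19.13


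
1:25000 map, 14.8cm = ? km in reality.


Real distance = map distance × scale
= 14.8cm × 25000
= 370000 cm = 3700.0 m
= 3.700 km

3.700 km


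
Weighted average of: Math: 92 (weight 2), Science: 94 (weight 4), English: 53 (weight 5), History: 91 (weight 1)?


Numerator = 92×2 + 94×4 + 53×5 + 91×1
= 184 + 376 + 265 + 91
= 916
Total weight = 12
Weighted avg = 916/12
= 76.33

76.33


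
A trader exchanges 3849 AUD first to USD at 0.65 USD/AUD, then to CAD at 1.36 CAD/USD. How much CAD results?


Step 1: 3849 AUD × 0.65 = 2501.85 USD
Step 2: 2501.85 USD × 1.36 = 3402.52 CAD
Implied rate AUD→CAD = 0.65 × 1.36 = 0.8840
= 3402.52 CAD

3402.52 CAD


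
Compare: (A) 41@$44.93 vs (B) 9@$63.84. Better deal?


Deal A: $44.93/41 = $1.0959/unit
Deal B: $63.84/9 = $7.0933/unit
A is cheaper per unit
= Deal A

Deal A


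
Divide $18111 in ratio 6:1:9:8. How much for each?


Total parts = 6 + 1 + 9 + 8 = 24
Part 1: 18111 × 6/24 = 4527.75
Part 2: 18111 × 1/24 = 754.63
Part 3: 18111 × 9/24 = 6791.63
Part 4: 18111 × 8/24 = 6037.00
= Part 1: $4527.75, Part 2: $754.63, Part 3: $6791.63, Part 4: $6037.00

Part 1: $4527.75, Part 2: $754.63, Part 3: $6791.63, Part 4: $6037.00


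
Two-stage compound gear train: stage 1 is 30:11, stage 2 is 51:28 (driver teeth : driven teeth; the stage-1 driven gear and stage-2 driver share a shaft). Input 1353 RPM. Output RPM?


Stage 1: RPM_B = RPM_A × t_A/t_B = 1353 × 30/11 = 40590/11 = 3690.00
B and C share a shaft → RPM_C = RPM_B
Stage 2: RPM_D = RPM_C × t_C/t_D = RPM_A × (t_A×t_C)/(t_B×t_D)
Overall ratio = (30×51)/(11×28) = 1530/308
RPM_D = 1353 × 1530/308 = 2070090/308
≈ 6721.07 RPM

6721.07 RPM


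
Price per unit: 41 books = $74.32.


Unit rate = total / quantity
= 74.32 / 41
= $1.81 per unit

$1.81 per unit


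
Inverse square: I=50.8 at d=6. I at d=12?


I₁d₁² = I₂d₂²
I₂ = I₁ × (d₁/d₂)²
= 50.8 × (6/12)²
= 50.8 × 36/144
= 1828.8/144
= 12.7000

12.7000


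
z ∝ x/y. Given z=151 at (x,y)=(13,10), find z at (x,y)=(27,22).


z = k·x/y
Solve for k using the known point: k = z·y/x = 151×10/13 = 1510/13 ≈ 116.1538
Now evaluate at x=27, y=22:
z = k × 27 / 22 = (1510 × 27) / (13 × 22) = 40770/286
≈ 142.5524

142.5524


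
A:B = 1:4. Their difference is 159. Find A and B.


Let A = 1k, B = 4k.
4k - 1k = 159
3k = 159 → k = 159/3 = 53
A = 1×53 = 53, B = 4×53 = 212
= A = 53, B = 212

A = 53, B = 212


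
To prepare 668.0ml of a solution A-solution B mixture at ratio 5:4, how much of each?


Total parts = 5 + 4 = 9
solution A: 668.0 × 5/9 = 371.1ml
solution B: 668.0 × 4/9 = 296.9ml
= 371.1ml and 296.9ml

371.1ml and 296.9ml


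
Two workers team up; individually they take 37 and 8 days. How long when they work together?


Rate of A = 1/37 per day
Rate of B = 1/8 per day
Combined rate = 1/37 + 1/8 = 45/296 ≈ 0.1520 per day
Days = 1 / combined rate = 296/45
≈ 6.58 days

6.58 days


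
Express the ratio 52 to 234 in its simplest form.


GCD(52, 234) = 26
52/26 : 234/26
= 2:9

2:9


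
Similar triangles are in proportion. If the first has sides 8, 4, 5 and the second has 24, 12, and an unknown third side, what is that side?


Scale factor = 24/8 = 3
Missing side = 5 × 3
= 15.0

15.0


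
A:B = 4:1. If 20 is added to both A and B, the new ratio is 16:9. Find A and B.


Let A = 4k, B = 1k.
(4k + 20) / (1k + 20) = 16/9
Cross-multiply: 9(4k + 20) = 16(1k + 20)
36k + 180 = 16k + 320
36k - 16k = 320 - 180
20k = 140
k = 140/20 = 7
A = 4×7 = 28, B = 1×7 = 7
= A = 28, B = 7

A = 28, B = 7


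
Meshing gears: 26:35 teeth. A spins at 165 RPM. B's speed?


Gear ratio = 26:35 = 26:35
RPM_B = RPM_A × (teeth_A / teeth_B)
= 165 × (26/35)
= 122.6 RPM

122.6 RPM


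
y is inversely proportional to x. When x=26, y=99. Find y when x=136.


Inverse proportion: x × y = constant
k = 26 × 99 = 2574
y₂ = k / 136 = 2574 / 136
= 18.93

18.93


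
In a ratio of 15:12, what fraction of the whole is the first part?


Total parts = 15 + 12 = 27
First part: 15/27 = 5/9
= 5/9

5/9


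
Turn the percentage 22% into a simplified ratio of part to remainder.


22% means 22 parts out of 100; remainder = 78
Part : remainder = 22:78
GCD = 2
= 11:39

11:39


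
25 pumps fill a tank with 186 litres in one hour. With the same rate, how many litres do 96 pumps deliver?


Direct proportion: y/x = constant
k = 186/25 = 7.4400
y₂ = k × 96 = 186 × 96 / 25 = 17856/25
= 714.24

714.24


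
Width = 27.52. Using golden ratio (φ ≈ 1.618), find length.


φ = (1 + √5) / 2 ≈ 1.618
Length = width × φ = 27.52 × 1.618 = 44.52736
≈ 44.53

44.53


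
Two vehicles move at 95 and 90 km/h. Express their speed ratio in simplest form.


Ratio = 95:90
GCD = 5
Simplified = 19:18
Time ratio (same distance) = 18:19
Speed ratio = 19:18

19:18


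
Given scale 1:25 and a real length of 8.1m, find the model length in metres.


Model size = real / scale
= 8.1 / 25
= 0.3240 m

0.3240 m


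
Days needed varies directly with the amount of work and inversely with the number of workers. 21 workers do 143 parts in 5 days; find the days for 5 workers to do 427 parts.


Days ∝ work / workers, so d₂ = d₁ × (m₁/m₂) × (w₂/w₁)
Workers factor (inverse): 21/5 = 4.2000
Work factor (direct): 427/143 ≈ 2.9860
d₂ = 5 × 21/5 × 427/143 = (5 × 21 × 427) / (5 × 143) = 44835/715
≈ 62.71 days

62.71 days


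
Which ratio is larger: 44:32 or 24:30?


44/32 = 1.3750
24/30 = 0.8000
1.3750 > 0.8000, so 44:32 is greater
= 44:32

44:32


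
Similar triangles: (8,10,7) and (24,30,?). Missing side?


Scale factor = 24/8 = 3
Missing side = 7 × 3
= 21.0

21.0


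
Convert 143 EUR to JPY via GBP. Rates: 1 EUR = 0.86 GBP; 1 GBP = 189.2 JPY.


Step 1: 143 EUR × 0.86 = 122.98 GBP
Step 2: 122.98 GBP × 189.2 = 23267.82 JPY
Implied rate EUR→JPY = 0.86 × 189.2 = 162.7120
= 23267.82 JPY

23267.82 JPY


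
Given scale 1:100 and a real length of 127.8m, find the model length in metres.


Model size = real / scale
= 127.8 / 100
= 1.2780 m

1.2780 m


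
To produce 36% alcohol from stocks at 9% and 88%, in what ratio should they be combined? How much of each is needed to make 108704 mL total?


Let x parts of 9% mix with y parts of 88%.
9x + 88y = 36(x + y)
9x + 88y = 36x + 36y
x(9 - 36) = y(36 - 88)
x/y = (88 - 36)/(36 - 9) = 52/27
Simplify: 52:27
Total parts = 79; one part = 108704/79 = 1376.00 mL
9% solution: 52×1376.00 = 71552.00 mL
88% solution: 27×1376.00 = 37152.00 mL
= ratio 52:27; 71552.00 mL and 37152.00 mL

ratio 52:27; 71552.00 mL and 37152.00 mL


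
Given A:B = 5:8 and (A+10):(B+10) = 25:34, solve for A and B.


Let A = 5k, B = 8k.
(5k + 10) / (8k + 10) = 25/34
Cross-multiply: 34(5k + 10) = 25(8k + 10)
170k + 340 = 200k + 250
170k - 200k = 250 - 340
-30k = -90
k = -90/-30 = 3
A = 5×3 = 15, B = 8×3 = 24
= A = 15, B = 24

A = 15, B = 24


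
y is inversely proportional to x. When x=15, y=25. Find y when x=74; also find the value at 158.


Inverse proportion: x × y = constant
k = 15 × 25 = 375
At x=74: k/74 = 5.07
At x=158: k/158 = 2.37
= 5.07 and 2.37

5.07 and 2.37


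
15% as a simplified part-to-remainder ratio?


15% means 15 parts out of 100; remainder = 85
Part : remainder = 15:85
GCD = 5
= 3:17

3:17


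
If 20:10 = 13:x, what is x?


Cross multiply: 20 × x = 10 × 13
20x = 130
x = 130 / 20
= 6.50

6.50


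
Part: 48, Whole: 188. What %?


Percentage = (part / whole) × 100
= (48 / 188) × 100
≈ 25.53%

25.53%


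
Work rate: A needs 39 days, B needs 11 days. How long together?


Rate of A = 1/39 per day
Rate of B = 1/11 per day
Combined rate = 1/39 + 1/11 = 50/429 ≈ 0.1166 per day
Days = 1 / combined rate = 429/50
= 8.58 days

8.58 days


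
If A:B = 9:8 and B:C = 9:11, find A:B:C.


Match B: multiply A:B by 9 → 81:72
Multiply B:C by 8 → 72:88
Combined: 81:72:88
GCD = 1
= 81:72:88

81:72:88


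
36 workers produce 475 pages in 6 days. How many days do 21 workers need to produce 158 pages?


Days ∝ work / workers, so d₂ = d₁ × (m₁/m₂) × (w₂/w₁)
Workers factor (inverse): 36/21 ≈ 1.7143
Work factor (direct): 158/475 ≈ 0.3326
d₂ = 6 × 36/21 × 158/475 = (6 × 36 × 158) / (21 × 475) = 34128/9975
≈ 3.42 days

3.42 days


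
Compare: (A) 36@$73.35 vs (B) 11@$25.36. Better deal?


Deal A: $73.35/36 = $2.0375/unit
Deal B: $25.36/11 = $2.3055/unit
A is cheaper per unit
= Deal A

Deal A


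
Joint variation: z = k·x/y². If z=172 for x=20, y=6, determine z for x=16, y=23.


z = k·x/y²
Solve for k using the known point: k = z·y²/x = 172×36/20 = 6192/20 = 309.6000
Now evaluate at x=16, y=23:
z = k × 16 / 529 = (6192 × 16) / (20 × 529) = 99072/10580
≈ 9.3641

9.3641


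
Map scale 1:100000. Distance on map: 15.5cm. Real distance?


Real distance = map distance × scale
= 15.5cm × 100000
= 1550000 cm = 15500.0 m
= 15.500 km

15.500 km


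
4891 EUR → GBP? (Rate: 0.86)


Amount × rate = 4891 × 0.86
= 4206.26 GBP

4206.26 GBP


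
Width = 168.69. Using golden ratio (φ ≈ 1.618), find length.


φ = (1 + √5) / 2 ≈ 1.618
Length = width × φ = 168.69 × 1.618 = 272.94042
≈ 272.94

272.94


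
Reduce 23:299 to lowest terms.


GCD(23, 299) = 23
23/23 : 299/23
= 1:13

1:13


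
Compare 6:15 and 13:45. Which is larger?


6/15 = 0.4000
13/45 = 0.2889
0.4000 > 0.2889, so 6:15 is greater
= 6:15

6:15


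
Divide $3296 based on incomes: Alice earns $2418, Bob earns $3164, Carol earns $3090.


Total income = 2418 + 3164 + 3090 = $8672
Alice: $3296 × 2418/8672 = $919.02
Bob: $3296 × 3164/8672 = $1202.55
Carol: $3296 × 3090/8672 = $1174.43
= Alice: $919.02, Bob: $1202.55, Carol: $1174.43

Alice: $919.02, Bob: $1202.55, Carol: $1174.43


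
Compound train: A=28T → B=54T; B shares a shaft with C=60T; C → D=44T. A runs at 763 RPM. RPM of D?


Stage 1: RPM_B = RPM_A × t_A/t_B = 763 × 28/54 = 21364/54 ≈ 395.63
B and C share a shaft → RPM_C = RPM_B
Stage 2: RPM_D = RPM_C × t_C/t_D = RPM_A × (t_A×t_C)/(t_B×t_D)
Overall ratio = (28×60)/(54×44) = 1680/2376
RPM_D = 763 × 1680/2376 = 1281840/2376
≈ 539.49 RPM

539.49 RPM


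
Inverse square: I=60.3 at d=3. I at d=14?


I₁d₁² = I₂d₂²
I₂ = I₁ × (d₁/d₂)²
= 60.3 × (3/14)²
= 60.3 × 9/196
= 542.7/196
≈ 2.7689

2.7689


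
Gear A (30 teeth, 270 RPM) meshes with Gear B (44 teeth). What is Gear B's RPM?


Gear ratio = 30:44 = 15:22
RPM_B = RPM_A × (teeth_A / teeth_B)
= 270 × (30/44)
= 184.1 RPM

184.1 RPM


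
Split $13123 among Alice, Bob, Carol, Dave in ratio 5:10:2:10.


Total parts = 5 + 10 + 2 + 10 = 27
Alice: 13123 × 5/27 = 2430.19
Bob: 13123 × 10/27 = 4860.37
Carol: 13123 × 2/27 = 972.07
Dave: 13123 × 10/27 = 4860.37
= Alice: $2430.19, Bob: $4860.37, Carol: $972.07, Dave: $4860.37

Alice: $2430.19, Bob: $4860.37, Carol: $972.07, Dave: $4860.37


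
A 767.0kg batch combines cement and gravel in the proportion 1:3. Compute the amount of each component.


Total parts = 1 + 3 = 4
cement: 767.0 × 1/4 = 191.8kg
gravel: 767.0 × 3/4 = 575.3kg
= 191.8kg and 575.3kg

191.8kg and 575.3kg


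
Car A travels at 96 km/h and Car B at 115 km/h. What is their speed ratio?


Ratio = 96:115
GCD = 1
Simplified = 96:115
Time ratio (same distance) = 115:96
Speed ratio = 96:115

96:115


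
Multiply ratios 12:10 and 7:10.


Compound ratio = (12×7) : (10×10)
= 84:100
GCD = 4
= 21:25

21:25


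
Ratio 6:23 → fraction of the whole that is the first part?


Total parts = 6 + 23 = 29
First part: 6/29 = 6/29
= 6/29

6/29


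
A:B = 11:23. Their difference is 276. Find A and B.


Let A = 11k, B = 23k.
23k - 11k = 276
12k = 276 → k = 276/12 = 23
A = 11×23 = 253, B = 23×23 = 529
= A = 253, B = 529

A = 253, B = 529


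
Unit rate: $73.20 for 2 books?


Unit rate = total / quantity
= 73.20 / 2
= $36.60 per unit

$36.60 per unit


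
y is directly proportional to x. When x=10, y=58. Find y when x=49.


Direct proportion: y/x = constant
k = 58/10 = 5.8000
y₂ = k × 49 = 58 × 49 / 10 = 2842/10
= 284.20

284.20


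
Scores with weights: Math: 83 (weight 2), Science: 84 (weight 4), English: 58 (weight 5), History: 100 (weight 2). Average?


Numerator = 83×2 + 84×4 + 58×5 + 100×2
= 166 + 336 + 290 + 200
= 992
Total weight = 13
Weighted avg = 992/13
= 76.31

76.31


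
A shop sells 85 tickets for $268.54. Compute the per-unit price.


Unit rate = total / quantity
= 268.54 / 85
= $3.16 per unit

$3.16 per unit


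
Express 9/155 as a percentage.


Percentage = (part / whole) × 100
= (9 / 155) × 100
≈ 5.81%

5.81%


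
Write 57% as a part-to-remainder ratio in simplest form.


57% means 57 parts out of 100; remainder = 43
Part : remainder = 57:43
GCD = 1
= 57:43

57:43


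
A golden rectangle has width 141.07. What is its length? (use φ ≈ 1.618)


φ = (1 + √5) / 2 ≈ 1.618
Length = width × φ = 141.07 × 1.618 = 228.25126
≈ 228.25

228.25


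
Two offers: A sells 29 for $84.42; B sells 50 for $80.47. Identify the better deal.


Deal A: $84.42/29 = $2.9110/unit
Deal B: $80.47/50 = $1.6094/unit
B is cheaper per unit
= Deal B

Deal B


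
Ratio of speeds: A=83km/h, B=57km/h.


Ratio = 83:57
GCD = 1
Simplified = 83:57
Time ratio (same distance) = 57:83
Speed ratio = 83:57

83:57


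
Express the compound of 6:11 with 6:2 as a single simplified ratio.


Compound ratio = (6×6) : (11×2)
= 36:22
GCD = 2
= 18:11

18:11


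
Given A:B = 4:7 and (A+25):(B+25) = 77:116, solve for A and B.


Let A = 4k, B = 7k.
(4k + 25) / (7k + 25) = 77/116
Cross-multiply: 116(4k + 25) = 77(7k + 25)
464k + 2900 = 539k + 1925
464k - 539k = 1925 - 2900
-75k = -975
k = -975/-75 = 13
A = 4×13 = 52, B = 7×13 = 91
= A = 52, B = 91

A = 52, B = 91


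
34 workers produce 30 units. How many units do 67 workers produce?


Direct proportion: y/x = constant
k = 30/34 ≈ 0.8824
y₂ = k × 67 = 30 × 67 / 34 = 2010/34
≈ 59.12

59.12


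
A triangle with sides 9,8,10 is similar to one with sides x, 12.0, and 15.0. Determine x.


Scale factor = 12.0/8 = 1.5
Missing side = 9 × 1.5
= 13.5

13.5


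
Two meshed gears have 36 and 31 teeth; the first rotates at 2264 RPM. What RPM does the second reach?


Gear ratio = 36:31 = 36:31
RPM_B = RPM_A × (teeth_A / teeth_B)
= 2264 × (36/31)
= 2629.2 RPM

2629.2 RPM


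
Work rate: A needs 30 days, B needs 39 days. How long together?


Rate of A = 1/30 per day
Rate of B = 1/39 per day
Combined rate = 1/30 + 1/39 = 69/1170 ≈ 0.0590 per day
Days = 1 / combined rate = 1170/69
≈ 16.96 days

16.96 days


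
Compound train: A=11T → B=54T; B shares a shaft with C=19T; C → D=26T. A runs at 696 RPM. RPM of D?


Stage 1: RPM_B = RPM_A × t_A/t_B = 696 × 11/54 = 7656/54 ≈ 141.78
B and C share a shaft → RPM_C = RPM_B
Stage 2: RPM_D = RPM_C × t_C/t_D = RPM_A × (t_A×t_C)/(t_B×t_D)
Overall ratio = (11×19)/(54×26) = 209/1404
RPM_D = 696 × 209/1404 = 145464/1404
≈ 103.61 RPM

103.61 RPM


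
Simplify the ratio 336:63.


GCD(336, 63) = 21
336/21 : 63/21
= 16:3

16:3


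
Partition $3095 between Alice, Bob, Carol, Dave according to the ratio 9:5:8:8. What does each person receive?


Total parts = 9 + 5 + 8 + 8 = 30
Alice: 3095 × 9/30 = 928.50
Bob: 3095 × 5/30 = 515.83
Carol: 3095 × 8/30 = 825.33
Dave: 3095 × 8/30 = 825.33
= Alice: $928.50, Bob: $515.83, Carol: $825.33, Dave: $825.33

Alice: $928.50, Bob: $515.83, Carol: $825.33, Dave: $825.33


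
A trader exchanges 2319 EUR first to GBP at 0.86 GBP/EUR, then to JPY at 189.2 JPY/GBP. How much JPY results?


Step 1: 2319 EUR × 0.86 = 1994.34 GBP
Step 2: 1994.34 GBP × 189.2 = 377329.13 JPY
Implied rate EUR→JPY = 0.86 × 189.2 = 162.7120
= 377329.13 JPY

377329.13 JPY


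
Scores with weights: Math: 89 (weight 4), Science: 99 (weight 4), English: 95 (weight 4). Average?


Numerator = 89×4 + 99×4 + 95×4
= 356 + 396 + 380
= 1132
Total weight = 12
Weighted avg = 1132/12
= 94.33

94.33


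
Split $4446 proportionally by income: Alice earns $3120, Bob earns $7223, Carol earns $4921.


Total income = 3120 + 7223 + 4921 = $15264
Alice: $4446 × 3120/15264 = $908.77
Bob: $4446 × 7223/15264 = $2103.87
Carol: $4446 × 4921/15264 = $1433.36
= Alice: $908.77, Bob: $2103.87, Carol: $1433.36

Alice: $908.77, Bob: $2103.87, Carol: $1433.36


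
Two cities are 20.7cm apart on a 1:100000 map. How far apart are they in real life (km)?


Real distance = map distance × scale
= 20.7cm × 100000
= 2070000 cm = 20700.0 m
= 20.700 km

20.700 km


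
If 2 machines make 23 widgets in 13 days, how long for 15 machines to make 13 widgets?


Days ∝ work / workers, so d₂ = d₁ × (m₁/m₂) × (w₂/w₁)
Workers factor (inverse): 2/15 ≈ 0.1333
Work factor (direct): 13/23 ≈ 0.5652
d₂ = 13 × 2/15 × 13/23 = (13 × 2 × 13) / (15 × 23) = 338/345
≈ 0.98 days

0.98 days


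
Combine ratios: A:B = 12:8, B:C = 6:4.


Match B: multiply A:B by 6 → 72:48
Multiply B:C by 8 → 48:32
Combined: 72:48:32
GCD = 8
= 9:6:4

9:6:4


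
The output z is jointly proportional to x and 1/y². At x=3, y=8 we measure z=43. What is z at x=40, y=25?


z = k·x/y²
Solve for k using the known point: k = z·y²/x = 43×64/3 = 2752/3 ≈ 917.3333
Now evaluate at x=40, y=25:
z = k × 40 / 625 = (2752 × 40) / (3 × 625) = 110080/1875
≈ 58.7093

58.7093


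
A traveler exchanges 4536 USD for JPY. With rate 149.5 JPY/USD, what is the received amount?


Amount × rate = 4536 × 149.5
= 678132.00 JPY

678132.00 JPY


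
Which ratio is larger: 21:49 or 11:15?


21/49 = 0.4286
11/15 = 0.7333
0.4286 < 0.7333, so 21:49 is less
= 11:15

11:15


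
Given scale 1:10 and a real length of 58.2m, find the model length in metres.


Model size = real / scale
= 58.2 / 10
= 5.8200 m

5.8200 m


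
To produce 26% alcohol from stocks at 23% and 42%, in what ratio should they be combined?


Let x parts of 23% mix with y parts of 42%.
23x + 42y = 26(x + y)
23x + 42y = 26x + 26y
x(23 - 26) = y(26 - 42)
x/y = (42 - 26)/(26 - 23) = 16/3
Simplify: 16:3
= 16:3

16:3


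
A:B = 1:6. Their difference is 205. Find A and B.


Let A = 1k, B = 6k.
6k - 1k = 205
5k = 205 → k = 205/5 = 41
A = 1×41 = 41, B = 6×41 = 246
= A = 41, B = 246

A = 41, B = 246


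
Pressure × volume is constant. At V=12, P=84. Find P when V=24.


Inverse proportion: x × y = constant
k = 12 × 84 = 1008
y₂ = k / 24 = 1008 / 24
= 42.00

42.00


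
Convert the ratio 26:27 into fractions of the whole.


Total parts = 26 + 27 = 53
First part: 26/53 = 26/53
Second part: 27/53 = 27/53
= 26/53 and 27/53

26/53 and 27/53


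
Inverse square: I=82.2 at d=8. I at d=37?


I₁d₁² = I₂d₂²
I₂ = I₁ × (d₁/d₂)²
= 82.2 × (8/37)²
= 82.2 × 64/1369
= 5260.8/1369
≈ 3.8428

3.8428


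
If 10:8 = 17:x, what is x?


Cross multiply: 10 × x = 8 × 17
10x = 136
x = 136 / 10
= 13.60

13.60


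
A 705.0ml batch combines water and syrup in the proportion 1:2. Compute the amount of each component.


Total parts = 1 + 2 = 3
water: 705.0 × 1/3 = 235.0ml
syrup: 705.0 × 2/3 = 470.0ml
= 235.0ml and 470.0ml

235.0ml and 470.0ml


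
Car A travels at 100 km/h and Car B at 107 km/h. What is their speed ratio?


Ratio = 100:107
GCD = 1
Simplified = 100:107
Time ratio (same distance) = 107:100
Speed ratio = 100:107

100:107


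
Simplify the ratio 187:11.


GCD(187, 11) = 11
187/11 : 11/11
= 17:1

17:1


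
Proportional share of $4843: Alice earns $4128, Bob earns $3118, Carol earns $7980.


Total income = 4128 + 3118 + 7980 = $15226
Alice: $4843 × 4128/15226 = $1313.01
Bob: $4843 × 3118/15226 = $991.76
Carol: $4843 × 7980/15226 = $2538.23
= Alice: $1313.01, Bob: $991.76, Carol: $2538.23

Alice: $1313.01, Bob: $991.76, Carol: $2538.23


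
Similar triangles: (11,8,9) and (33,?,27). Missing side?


Scale factor = 33/11 = 3
Missing side = 8 × 3
= 24.0

24.0


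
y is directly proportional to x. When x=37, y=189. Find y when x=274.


Direct proportion: y/x = constant
k = 189/37 ≈ 5.1081
y₂ = k × 274 = 189 × 274 / 37 = 51786/37
≈ 1399.62

1399.62


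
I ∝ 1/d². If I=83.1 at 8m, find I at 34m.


I₁d₁² = I₂d₂²
I₂ = I₁ × (d₁/d₂)²
= 83.1 × (8/34)²
= 83.1 × 64/1156
= 5318.4/1156
≈ 4.6007

4.6007
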